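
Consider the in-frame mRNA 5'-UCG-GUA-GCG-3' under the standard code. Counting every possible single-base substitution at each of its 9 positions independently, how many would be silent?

Codon 1 (UCG, Ser): 3 synonymous substitutions.
Codon 2 (GUA, Val): 3 synonymous substitutions.
Codon 3 (GCG, Ala): 3 synonymous substitutions.
Total: 3 + 3 + 3 = 9.

9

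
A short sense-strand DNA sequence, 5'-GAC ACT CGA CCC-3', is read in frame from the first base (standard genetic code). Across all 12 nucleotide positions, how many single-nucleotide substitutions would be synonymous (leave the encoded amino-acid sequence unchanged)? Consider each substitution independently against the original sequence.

11

Codon 1 (GAC, Asp): 1 synonymous substitution.
Codon 2 (ACT, Thr): 3 synonymous substitutions.
Codon 3 (CGA, Arg): 4 synonymous substitutions.
Codon 4 (CCC, Pro): 3 synonymous substitutions.
Total: 1 + 3 + 4 + 3 = 11.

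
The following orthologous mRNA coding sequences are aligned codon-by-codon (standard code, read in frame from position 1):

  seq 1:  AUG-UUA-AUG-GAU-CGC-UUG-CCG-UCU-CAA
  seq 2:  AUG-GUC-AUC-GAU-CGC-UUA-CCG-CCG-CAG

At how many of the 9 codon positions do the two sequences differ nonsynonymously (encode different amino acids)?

3

Codon 1: AUG Met / AUG Met — identical.
Codon 2: UUA Leu / GUC Val — nonsynonymous.
Codon 3: AUG Met / AUC Ile — nonsynonymous.
Codon 4: GAU Asp / GAU Asp — identical.
Codon 5: CGC Arg / CGC Arg — identical.
Codon 6: UUG Leu / UUA Leu — synonymous.
Codon 7: CCG Pro / CCG Pro — identical.
Codon 8: UCU Ser / CCG Pro — nonsynonymous.
Codon 9: CAA Gln / CAG Gln — synonymous.
Nonsynonymous differences: 3.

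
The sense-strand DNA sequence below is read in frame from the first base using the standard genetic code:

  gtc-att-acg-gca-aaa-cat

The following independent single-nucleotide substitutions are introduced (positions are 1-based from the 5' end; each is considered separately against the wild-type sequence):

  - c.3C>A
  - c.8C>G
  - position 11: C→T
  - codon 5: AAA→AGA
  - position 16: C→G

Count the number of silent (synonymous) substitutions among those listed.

1

Codon 1: GTC (Val) → GTA (Val) — synonymous.
Codon 3: ACG (Thr) → AGG (Arg) — missense.
Codon 4: GCA (Ala) → GTA (Val) — missense.
Codon 5: AAA (Lys) → AGA (Arg) — missense.
Codon 6: CAT (His) → GAT (Asp) — missense.
Synonymous: 1 of 5.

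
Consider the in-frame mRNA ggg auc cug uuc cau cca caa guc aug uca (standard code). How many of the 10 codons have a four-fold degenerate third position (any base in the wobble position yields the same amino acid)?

5

Codon 1 GGG (Gly): third position 4-fold.
Codon 2 AUC (Ile): third position 3-fold.
Codon 3 CUG (Leu): third position 4-fold.
Codon 4 UUC (Phe): third position 2-fold.
Codon 5 CAU (His): third position 2-fold.
Codon 6 CCA (Pro): third position 4-fold.
Codon 7 CAA (Gln): third position 2-fold.
Codon 8 GUC (Val): third position 4-fold.
Codon 9 AUG (Met): third position 1-fold.
Codon 10 UCA (Ser): third position 4-fold.
Four-fold degenerate third positions: 5.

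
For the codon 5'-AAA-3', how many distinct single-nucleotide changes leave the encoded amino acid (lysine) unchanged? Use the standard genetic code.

Position 1: none → 0 synonymous.
Position 2: none → 0 synonymous.
Position 3: AAG → 1 synonymous.
Total: 0 + 0 + 1 = 1.

1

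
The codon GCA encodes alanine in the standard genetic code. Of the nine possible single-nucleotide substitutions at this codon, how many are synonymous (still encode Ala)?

3

Position 1: none → 0 synonymous.
Position 2: none → 0 synonymous.
Position 3: GCU, GCC, GCG → 3 synonymous.
Total: 0 + 0 + 3 = 3.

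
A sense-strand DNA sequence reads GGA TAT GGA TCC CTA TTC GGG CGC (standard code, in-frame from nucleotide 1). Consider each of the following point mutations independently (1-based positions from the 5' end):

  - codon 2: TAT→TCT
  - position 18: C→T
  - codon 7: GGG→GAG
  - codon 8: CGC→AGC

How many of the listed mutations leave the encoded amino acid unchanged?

Codon 2: TAT (Tyr) → TCT (Ser) — missense.
Codon 6: TTC (Phe) → TTT (Phe) — synonymous.
Codon 7: GGG (Gly) → GAG (Glu) — missense.
Codon 8: CGC (Arg) → AGC (Ser) — missense.
Synonymous: 1 of 4.

1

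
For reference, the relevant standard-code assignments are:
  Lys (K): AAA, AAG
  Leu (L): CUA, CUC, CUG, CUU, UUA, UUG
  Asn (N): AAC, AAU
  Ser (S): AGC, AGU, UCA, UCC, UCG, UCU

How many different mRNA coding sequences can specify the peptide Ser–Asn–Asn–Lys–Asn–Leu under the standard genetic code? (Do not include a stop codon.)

Ser: 6 codons.
Asn: 2 codons.
Asn: 2 codons.
Lys: 2 codons.
Asn: 2 codons.
Leu: 6 codons.
6 × 2 × 2 × 2 × 2 × 6 = 576.

576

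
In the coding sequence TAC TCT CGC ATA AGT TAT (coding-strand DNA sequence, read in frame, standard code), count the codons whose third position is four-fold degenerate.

2

Codon 1 TAC (Tyr): third position 2-fold.
Codon 2 TCT (Ser): third position 4-fold.
Codon 3 CGC (Arg): third position 4-fold.
Codon 4 ATA (Ile): third position 3-fold.
Codon 5 AGT (Ser): third position 2-fold.
Codon 6 TAT (Tyr): third position 2-fold.
Four-fold degenerate third positions: 2.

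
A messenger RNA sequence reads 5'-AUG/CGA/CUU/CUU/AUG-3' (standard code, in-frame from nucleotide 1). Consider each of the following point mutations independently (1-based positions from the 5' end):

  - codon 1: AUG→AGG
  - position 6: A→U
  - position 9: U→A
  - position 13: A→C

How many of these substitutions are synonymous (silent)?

2

Codon 1: AUG (Met) → AGG (Arg) — missense.
Codon 2: CGA (Arg) → CGU (Arg) — synonymous.
Codon 3: CUU (Leu) → CUA (Leu) — synonymous.
Codon 5: AUG (Met) → CUG (Leu) — missense.
Synonymous: 2 of 4.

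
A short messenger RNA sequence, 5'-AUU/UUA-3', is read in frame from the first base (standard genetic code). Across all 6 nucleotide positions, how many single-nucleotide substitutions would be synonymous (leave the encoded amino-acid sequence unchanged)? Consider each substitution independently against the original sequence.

4

Codon 1 (AUU, Ile): 2 synonymous substitutions.
Codon 2 (UUA, Leu): 2 synonymous substitutions.
Total: 2 + 2 = 4.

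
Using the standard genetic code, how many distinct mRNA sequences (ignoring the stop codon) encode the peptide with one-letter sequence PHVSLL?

6912

Pro: 4 codons.
His: 2 codons.
Val: 4 codons.
Ser: 6 codons.
Leu: 6 codons.
Leu: 6 codons.
4 × 2 × 4 × 6 × 6 × 6 = 6912.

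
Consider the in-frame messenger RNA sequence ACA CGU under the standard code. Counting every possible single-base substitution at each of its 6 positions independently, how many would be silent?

6

Codon 1 (ACA, Thr): 3 synonymous substitutions.
Codon 2 (CGU, Arg): 3 synonymous substitutions.
Total: 3 + 3 = 6.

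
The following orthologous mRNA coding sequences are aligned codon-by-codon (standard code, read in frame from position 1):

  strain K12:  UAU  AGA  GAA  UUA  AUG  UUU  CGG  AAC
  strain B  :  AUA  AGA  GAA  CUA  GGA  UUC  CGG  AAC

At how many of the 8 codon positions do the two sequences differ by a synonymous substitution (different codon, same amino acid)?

2

Codon 1: UAU Tyr / AUA Ile — nonsynonymous.
Codon 2: AGA Arg / AGA Arg — identical.
Codon 3: GAA Glu / GAA Glu — identical.
Codon 4: UUA Leu / CUA Leu — synonymous.
Codon 5: AUG Met / GGA Gly — nonsynonymous.
Codon 6: UUU Phe / UUC Phe — synonymous.
Codon 7: CGG Arg / CGG Arg — identical.
Codon 8: AAC Asn / AAC Asn — identical.
Synonymous differences: 2.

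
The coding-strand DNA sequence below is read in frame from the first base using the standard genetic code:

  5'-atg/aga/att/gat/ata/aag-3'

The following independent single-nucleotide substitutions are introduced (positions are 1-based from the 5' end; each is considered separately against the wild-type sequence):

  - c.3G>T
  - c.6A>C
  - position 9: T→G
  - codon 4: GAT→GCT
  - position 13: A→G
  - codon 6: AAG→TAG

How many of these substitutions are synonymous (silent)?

Codon 1: ATG (Met) → ATT (Ile) — missense.
Codon 2: AGA (Arg) → AGC (Ser) — missense.
Codon 3: ATT (Ile) → ATG (Met) — missense.
Codon 4: GAT (Asp) → GCT (Ala) — missense.
Codon 5: ATA (Ile) → GTA (Val) — missense.
Codon 6: AAG (Lys) → TAG (Stop) — nonsense.
Synonymous: 0 of 6.

0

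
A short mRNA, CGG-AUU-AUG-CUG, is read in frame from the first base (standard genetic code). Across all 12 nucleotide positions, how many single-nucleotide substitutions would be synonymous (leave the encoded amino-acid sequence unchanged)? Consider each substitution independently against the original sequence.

10

Codon 1 (CGG, Arg): 4 synonymous substitutions.
Codon 2 (AUU, Ile): 2 synonymous substitutions.
Codon 3 (AUG, Met): 0 synonymous substitutions.
Codon 4 (CUG, Leu): 4 synonymous substitutions.
Total: 4 + 2 + 0 + 4 = 10.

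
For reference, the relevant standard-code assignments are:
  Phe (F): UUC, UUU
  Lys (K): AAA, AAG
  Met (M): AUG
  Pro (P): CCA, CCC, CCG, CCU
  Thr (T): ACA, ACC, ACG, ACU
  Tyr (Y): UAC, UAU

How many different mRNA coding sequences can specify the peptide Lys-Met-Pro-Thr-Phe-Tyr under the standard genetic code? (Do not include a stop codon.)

128

Lys: 2 codons.
Met: 1 codon.
Pro: 4 codons.
Thr: 4 codons.
Phe: 2 codons.
Tyr: 2 codons.
2 × 1 × 4 × 4 × 2 × 2 = 128.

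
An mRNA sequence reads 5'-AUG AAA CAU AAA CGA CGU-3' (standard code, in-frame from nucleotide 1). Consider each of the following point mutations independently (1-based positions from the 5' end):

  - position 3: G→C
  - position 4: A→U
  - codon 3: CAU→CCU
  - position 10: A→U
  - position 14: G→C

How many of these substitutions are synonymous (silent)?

0

Codon 1: AUG (Met) → AUC (Ile) — missense.
Codon 2: AAA (Lys) → UAA (Stop) — nonsense.
Codon 3: CAU (His) → CCU (Pro) — missense.
Codon 4: AAA (Lys) → UAA (Stop) — nonsense.
Codon 5: CGA (Arg) → CCA (Pro) — missense.
Synonymous: 0 of 5.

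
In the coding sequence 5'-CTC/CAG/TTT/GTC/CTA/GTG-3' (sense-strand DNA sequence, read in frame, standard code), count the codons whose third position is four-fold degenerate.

4

Codon 1 CTC (Leu): third position 4-fold.
Codon 2 CAG (Gln): third position 2-fold.
Codon 3 TTT (Phe): third position 2-fold.
Codon 4 GTC (Val): third position 4-fold.
Codon 5 CTA (Leu): third position 4-fold.
Codon 6 GTG (Val): third position 4-fold.
Four-fold degenerate third positions: 4.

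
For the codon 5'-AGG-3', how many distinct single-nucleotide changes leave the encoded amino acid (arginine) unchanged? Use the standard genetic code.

Position 1: CGG → 1 synonymous.
Position 2: none → 0 synonymous.
Position 3: AGA → 1 synonymous.
Total: 1 + 0 + 1 = 2.

2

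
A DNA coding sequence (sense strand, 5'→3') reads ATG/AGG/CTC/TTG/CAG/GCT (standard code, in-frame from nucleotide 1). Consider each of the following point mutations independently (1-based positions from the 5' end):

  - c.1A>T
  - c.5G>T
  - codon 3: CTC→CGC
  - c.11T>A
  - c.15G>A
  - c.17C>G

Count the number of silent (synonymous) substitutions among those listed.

1

Codon 1: ATG (Met) → TTG (Leu) — missense.
Codon 2: AGG (Arg) → ATG (Met) — missense.
Codon 3: CTC (Leu) → CGC (Arg) — missense.
Codon 4: TTG (Leu) → TAG (Stop) — nonsense.
Codon 5: CAG (Gln) → CAA (Gln) — synonymous.
Codon 6: GCT (Ala) → GGT (Gly) — missense.
Synonymous: 1 of 6.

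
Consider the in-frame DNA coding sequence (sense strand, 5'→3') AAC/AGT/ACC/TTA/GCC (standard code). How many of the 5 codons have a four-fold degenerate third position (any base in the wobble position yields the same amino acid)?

2

Codon 1 AAC (Asn): third position 2-fold.
Codon 2 AGT (Ser): third position 2-fold.
Codon 3 ACC (Thr): third position 4-fold.
Codon 4 TTA (Leu): third position 2-fold.
Codon 5 GCC (Ala): third position 4-fold.
Four-fold degenerate third positions: 2.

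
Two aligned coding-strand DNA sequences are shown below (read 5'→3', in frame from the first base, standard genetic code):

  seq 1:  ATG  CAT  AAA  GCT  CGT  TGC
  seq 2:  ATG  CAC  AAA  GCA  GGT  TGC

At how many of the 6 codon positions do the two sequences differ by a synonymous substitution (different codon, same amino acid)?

2

Codon 1: ATG Met / ATG Met — identical.
Codon 2: CAT His / CAC His — synonymous.
Codon 3: AAA Lys / AAA Lys — identical.
Codon 4: GCT Ala / GCA Ala — synonymous.
Codon 5: CGT Arg / GGT Gly — nonsynonymous.
Codon 6: TGC Cys / TGC Cys — identical.
Synonymous differences: 2.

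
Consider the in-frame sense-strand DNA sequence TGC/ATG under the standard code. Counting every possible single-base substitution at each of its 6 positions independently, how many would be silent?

1

Codon 1 (TGC, Cys): 1 synonymous substitution.
Codon 2 (ATG, Met): 0 synonymous substitutions.
Total: 1 + 0 = 1.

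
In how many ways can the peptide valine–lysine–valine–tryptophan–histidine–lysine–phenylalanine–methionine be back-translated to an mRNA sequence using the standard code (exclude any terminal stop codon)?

Val: 4 codons.
Lys: 2 codons.
Val: 4 codons.
Trp: 1 codon.
His: 2 codons.
Lys: 2 codons.
Phe: 2 codons.
Met: 1 codon.
4 × 2 × 4 × 1 × 2 × 2 × 2 × 1 = 256.

256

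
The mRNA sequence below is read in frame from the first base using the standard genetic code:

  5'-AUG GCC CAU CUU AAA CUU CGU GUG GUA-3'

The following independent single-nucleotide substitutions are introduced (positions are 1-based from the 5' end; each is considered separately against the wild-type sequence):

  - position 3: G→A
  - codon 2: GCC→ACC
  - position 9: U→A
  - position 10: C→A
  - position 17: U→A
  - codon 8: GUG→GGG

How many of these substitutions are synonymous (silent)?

Codon 1: AUG (Met) → AUA (Ile) — missense.
Codon 2: GCC (Ala) → ACC (Thr) — missense.
Codon 3: CAU (His) → CAA (Gln) — missense.
Codon 4: CUU (Leu) → AUU (Ile) — missense.
Codon 6: CUU (Leu) → CAU (His) — missense.
Codon 8: GUG (Val) → GGG (Gly) — missense.
Synonymous: 0 of 6.

0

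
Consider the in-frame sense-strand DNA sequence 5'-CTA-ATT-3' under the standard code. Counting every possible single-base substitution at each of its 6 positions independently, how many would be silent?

6

Codon 1 (CTA, Leu): 4 synonymous substitutions.
Codon 2 (ATT, Ile): 2 synonymous substitutions.
Total: 4 + 2 = 6.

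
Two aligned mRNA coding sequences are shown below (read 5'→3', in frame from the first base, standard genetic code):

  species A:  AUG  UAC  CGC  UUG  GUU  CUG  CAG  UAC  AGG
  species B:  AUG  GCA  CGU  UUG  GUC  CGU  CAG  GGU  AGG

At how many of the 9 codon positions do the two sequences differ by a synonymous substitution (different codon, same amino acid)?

Codon 1: AUG Met / AUG Met — identical.
Codon 2: UAC Tyr / GCA Ala — nonsynonymous.
Codon 3: CGC Arg / CGU Arg — synonymous.
Codon 4: UUG Leu / UUG Leu — identical.
Codon 5: GUU Val / GUC Val — synonymous.
Codon 6: CUG Leu / CGU Arg — nonsynonymous.
Codon 7: CAG Gln / CAG Gln — identical.
Codon 8: UAC Tyr / GGU Gly — nonsynonymous.
Codon 9: AGG Arg / AGG Arg — identical.
Synonymous differences: 2.

2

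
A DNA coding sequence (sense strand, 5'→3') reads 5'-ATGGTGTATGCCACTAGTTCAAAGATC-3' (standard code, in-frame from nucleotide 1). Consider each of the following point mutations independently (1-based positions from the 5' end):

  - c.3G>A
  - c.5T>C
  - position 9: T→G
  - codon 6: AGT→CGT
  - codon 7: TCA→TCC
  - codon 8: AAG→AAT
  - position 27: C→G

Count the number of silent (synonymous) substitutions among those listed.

Codon 1: ATG (Met) → ATA (Ile) — missense.
Codon 2: GTG (Val) → GCG (Ala) — missense.
Codon 3: TAT (Tyr) → TAG (Stop) — nonsense.
Codon 6: AGT (Ser) → CGT (Arg) — missense.
Codon 7: TCA (Ser) → TCC (Ser) — synonymous.
Codon 8: AAG (Lys) → AAT (Asn) — missense.
Codon 9: ATC (Ile) → ATG (Met) — missense.
Synonymous: 1 of 7.

1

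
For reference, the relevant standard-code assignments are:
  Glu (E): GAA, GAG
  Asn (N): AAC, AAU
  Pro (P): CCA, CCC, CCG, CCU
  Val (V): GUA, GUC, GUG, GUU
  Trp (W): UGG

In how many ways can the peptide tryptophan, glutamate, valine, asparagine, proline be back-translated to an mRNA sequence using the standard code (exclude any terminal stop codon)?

64

Trp: 1 codon.
Glu: 2 codons.
Val: 4 codons.
Asn: 2 codons.
Pro: 4 codons.
1 × 2 × 4 × 2 × 4 = 64.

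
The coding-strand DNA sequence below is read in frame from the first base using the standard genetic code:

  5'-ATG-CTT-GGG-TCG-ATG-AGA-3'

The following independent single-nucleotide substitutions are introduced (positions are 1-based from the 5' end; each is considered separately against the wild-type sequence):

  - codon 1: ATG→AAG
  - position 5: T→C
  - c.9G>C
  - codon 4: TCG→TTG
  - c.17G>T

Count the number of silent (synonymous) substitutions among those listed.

1

Codon 1: ATG (Met) → AAG (Lys) — missense.
Codon 2: CTT (Leu) → CCT (Pro) — missense.
Codon 3: GGG (Gly) → GGC (Gly) — synonymous.
Codon 4: TCG (Ser) → TTG (Leu) — missense.
Codon 6: AGA (Arg) → ATA (Ile) — missense.
Synonymous: 1 of 5.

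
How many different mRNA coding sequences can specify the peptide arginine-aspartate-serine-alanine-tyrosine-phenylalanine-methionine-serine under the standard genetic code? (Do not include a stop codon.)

6912

Arg: 6 codons.
Asp: 2 codons.
Ser: 6 codons.
Ala: 4 codons.
Tyr: 2 codons.
Phe: 2 codons.
Met: 1 codon.
Ser: 6 codons.
6 × 2 × 6 × 4 × 2 × 2 × 1 × 6 = 6912.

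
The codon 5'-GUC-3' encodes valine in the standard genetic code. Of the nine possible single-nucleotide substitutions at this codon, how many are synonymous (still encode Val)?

3

Position 1: none → 0 synonymous.
Position 2: none → 0 synonymous.
Position 3: GUU, GUA, GUG → 3 synonymous.
Total: 0 + 0 + 3 = 3.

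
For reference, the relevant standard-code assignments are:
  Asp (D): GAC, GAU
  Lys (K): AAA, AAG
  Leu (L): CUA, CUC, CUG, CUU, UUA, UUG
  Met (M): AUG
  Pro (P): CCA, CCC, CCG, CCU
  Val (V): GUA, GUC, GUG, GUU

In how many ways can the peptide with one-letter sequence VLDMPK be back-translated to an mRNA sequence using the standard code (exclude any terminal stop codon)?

Val: 4 codons.
Leu: 6 codons.
Asp: 2 codons.
Met: 1 codon.
Pro: 4 codons.
Lys: 2 codons.
4 × 6 × 2 × 1 × 4 × 2 = 384.

384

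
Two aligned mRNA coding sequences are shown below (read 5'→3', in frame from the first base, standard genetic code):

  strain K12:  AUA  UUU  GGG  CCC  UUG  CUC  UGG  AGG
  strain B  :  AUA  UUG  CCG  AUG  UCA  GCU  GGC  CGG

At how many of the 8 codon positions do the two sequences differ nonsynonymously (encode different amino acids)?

Codon 1: AUA Ile / AUA Ile — identical.
Codon 2: UUU Phe / UUG Leu — nonsynonymous.
Codon 3: GGG Gly / CCG Pro — nonsynonymous.
Codon 4: CCC Pro / AUG Met — nonsynonymous.
Codon 5: UUG Leu / UCA Ser — nonsynonymous.
Codon 6: CUC Leu / GCU Ala — nonsynonymous.
Codon 7: UGG Trp / GGC Gly — nonsynonymous.
Codon 8: AGG Arg / CGG Arg — synonymous.
Nonsynonymous differences: 6.

6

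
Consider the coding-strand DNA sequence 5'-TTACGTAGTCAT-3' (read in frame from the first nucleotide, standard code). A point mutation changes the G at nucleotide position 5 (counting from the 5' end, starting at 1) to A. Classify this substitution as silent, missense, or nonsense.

Position 5 falls in codon 2: CGT → Arg.
After the substitution the codon is CAT → His.
Arg ≠ His, so this is a missense mutation.

missense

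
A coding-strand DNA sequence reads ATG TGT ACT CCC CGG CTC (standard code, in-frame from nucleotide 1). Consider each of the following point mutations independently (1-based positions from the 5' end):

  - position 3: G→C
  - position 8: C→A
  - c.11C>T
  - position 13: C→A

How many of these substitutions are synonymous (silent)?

Codon 1: ATG (Met) → ATC (Ile) — missense.
Codon 3: ACT (Thr) → AAT (Asn) — missense.
Codon 4: CCC (Pro) → CTC (Leu) — missense.
Codon 5: CGG (Arg) → AGG (Arg) — synonymous.
Synonymous: 1 of 4.

1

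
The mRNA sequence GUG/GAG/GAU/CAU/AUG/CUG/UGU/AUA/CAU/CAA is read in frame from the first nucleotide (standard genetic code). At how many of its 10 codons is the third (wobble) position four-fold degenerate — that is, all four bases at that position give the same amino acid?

Codon 1 GUG (Val): third position 4-fold.
Codon 2 GAG (Glu): third position 2-fold.
Codon 3 GAU (Asp): third position 2-fold.
Codon 4 CAU (His): third position 2-fold.
Codon 5 AUG (Met): third position 1-fold.
Codon 6 CUG (Leu): third position 4-fold.
Codon 7 UGU (Cys): third position 2-fold.
Codon 8 AUA (Ile): third position 3-fold.
Codon 9 CAU (His): third position 2-fold.
Codon 10 CAA (Gln): third position 2-fold.
Four-fold degenerate third positions: 2.

2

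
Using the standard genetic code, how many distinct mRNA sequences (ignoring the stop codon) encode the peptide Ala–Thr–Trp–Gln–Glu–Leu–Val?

1536

Ala: 4 codons.
Thr: 4 codons.
Trp: 1 codon.
Gln: 2 codons.
Glu: 2 codons.
Leu: 6 codons.
Val: 4 codons.
4 × 4 × 1 × 2 × 2 × 6 × 4 = 1536.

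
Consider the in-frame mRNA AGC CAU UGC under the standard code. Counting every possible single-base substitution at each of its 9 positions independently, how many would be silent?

Codon 1 (AGC, Ser): 1 synonymous substitution.
Codon 2 (CAU, His): 1 synonymous substitution.
Codon 3 (UGC, Cys): 1 synonymous substitution.
Total: 1 + 1 + 1 = 3.

3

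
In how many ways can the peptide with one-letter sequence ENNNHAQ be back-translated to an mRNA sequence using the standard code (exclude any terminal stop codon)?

Glu: 2 codons.
Asn: 2 codons.
Asn: 2 codons.
Asn: 2 codons.
His: 2 codons.
Ala: 4 codons.
Gln: 2 codons.
2 × 2 × 2 × 2 × 2 × 4 × 2 = 256.

256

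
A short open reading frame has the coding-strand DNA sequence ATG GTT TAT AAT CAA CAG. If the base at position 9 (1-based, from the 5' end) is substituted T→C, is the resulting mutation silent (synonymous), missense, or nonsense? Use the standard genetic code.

silent

Position 9 falls in codon 3: TAT → Tyr.
After the substitution the codon is TAC → Tyr.
Both encode Tyr, so the change is synonymous.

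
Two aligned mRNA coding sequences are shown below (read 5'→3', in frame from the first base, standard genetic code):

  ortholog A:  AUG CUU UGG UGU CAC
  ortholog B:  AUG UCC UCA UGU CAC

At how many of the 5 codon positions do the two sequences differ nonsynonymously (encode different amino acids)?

Codon 1: AUG Met / AUG Met — identical.
Codon 2: CUU Leu / UCC Ser — nonsynonymous.
Codon 3: UGG Trp / UCA Ser — nonsynonymous.
Codon 4: UGU Cys / UGU Cys — identical.
Codon 5: CAC His / CAC His — identical.
Nonsynonymous differences: 2.

2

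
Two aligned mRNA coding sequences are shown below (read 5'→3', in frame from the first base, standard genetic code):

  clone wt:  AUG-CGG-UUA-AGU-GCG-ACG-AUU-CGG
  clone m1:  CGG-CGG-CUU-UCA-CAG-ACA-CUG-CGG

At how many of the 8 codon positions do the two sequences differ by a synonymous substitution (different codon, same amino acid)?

3

Codon 1: AUG Met / CGG Arg — nonsynonymous.
Codon 2: CGG Arg / CGG Arg — identical.
Codon 3: UUA Leu / CUU Leu — synonymous.
Codon 4: AGU Ser / UCA Ser — synonymous.
Codon 5: GCG Ala / CAG Gln — nonsynonymous.
Codon 6: ACG Thr / ACA Thr — synonymous.
Codon 7: AUU Ile / CUG Leu — nonsynonymous.
Codon 8: CGG Arg / CGG Arg — identical.
Synonymous differences: 3.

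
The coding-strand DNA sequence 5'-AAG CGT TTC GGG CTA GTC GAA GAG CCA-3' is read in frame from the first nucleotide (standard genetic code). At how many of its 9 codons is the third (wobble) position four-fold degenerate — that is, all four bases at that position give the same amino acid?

5

Codon 1 AAG (Lys): third position 2-fold.
Codon 2 CGT (Arg): third position 4-fold.
Codon 3 TTC (Phe): third position 2-fold.
Codon 4 GGG (Gly): third position 4-fold.
Codon 5 CTA (Leu): third position 4-fold.
Codon 6 GTC (Val): third position 4-fold.
Codon 7 GAA (Glu): third position 2-fold.
Codon 8 GAG (Glu): third position 2-fold.
Codon 9 CCA (Pro): third position 4-fold.
Four-fold degenerate third positions: 5.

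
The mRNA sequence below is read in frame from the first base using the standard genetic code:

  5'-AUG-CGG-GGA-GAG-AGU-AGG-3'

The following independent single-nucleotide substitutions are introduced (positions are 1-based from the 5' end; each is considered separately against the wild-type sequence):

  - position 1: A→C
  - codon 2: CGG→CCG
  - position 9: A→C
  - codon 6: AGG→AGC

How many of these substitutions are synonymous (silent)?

Codon 1: AUG (Met) → CUG (Leu) — missense.
Codon 2: CGG (Arg) → CCG (Pro) — missense.
Codon 3: GGA (Gly) → GGC (Gly) — synonymous.
Codon 6: AGG (Arg) → AGC (Ser) — missense.
Synonymous: 1 of 4.

1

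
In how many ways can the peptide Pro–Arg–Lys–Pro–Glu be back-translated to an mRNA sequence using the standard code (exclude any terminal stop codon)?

Pro: 4 codons.
Arg: 6 codons.
Lys: 2 codons.
Pro: 4 codons.
Glu: 2 codons.
4 × 6 × 2 × 4 × 2 = 384.

384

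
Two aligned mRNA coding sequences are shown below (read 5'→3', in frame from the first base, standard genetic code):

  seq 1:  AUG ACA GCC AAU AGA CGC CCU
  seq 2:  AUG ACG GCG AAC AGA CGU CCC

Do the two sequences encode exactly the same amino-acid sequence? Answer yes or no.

Codon 1: AUG Met / AUG Met — identical.
Codon 2: ACA Thr / ACG Thr — synonymous.
Codon 3: GCC Ala / GCG Ala — synonymous.
Codon 4: AAU Asn / AAC Asn — synonymous.
Codon 5: AGA Arg / AGA Arg — identical.
Codon 6: CGC Arg / CGU Arg — synonymous.
Codon 7: CCU Pro / CCC Pro — synonymous.
Nonsynonymous differences: 0 → same protein.

yes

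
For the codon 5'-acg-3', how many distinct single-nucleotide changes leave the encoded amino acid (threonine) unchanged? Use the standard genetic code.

Position 1: none → 0 synonymous.
Position 2: none → 0 synonymous.
Position 3: ACU, ACC, ACA → 3 synonymous.
Total: 0 + 0 + 3 = 3.

3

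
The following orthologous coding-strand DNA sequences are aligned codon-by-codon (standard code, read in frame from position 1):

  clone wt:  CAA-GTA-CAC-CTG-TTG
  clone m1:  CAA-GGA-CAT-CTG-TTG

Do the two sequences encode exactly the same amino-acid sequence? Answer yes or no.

Codon 1: CAA Gln / CAA Gln — identical.
Codon 2: GTA Val / GGA Gly — nonsynonymous.
Codon 3: CAC His / CAT His — synonymous.
Codon 4: CTG Leu / CTG Leu — identical.
Codon 5: TTG Leu / TTG Leu — identical.
Nonsynonymous differences: 1 → different protein.

no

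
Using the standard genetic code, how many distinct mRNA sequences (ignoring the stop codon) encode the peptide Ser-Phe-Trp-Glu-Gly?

Ser: 6 codons.
Phe: 2 codons.
Trp: 1 codon.
Glu: 2 codons.
Gly: 4 codons.
6 × 2 × 1 × 2 × 4 = 96.

96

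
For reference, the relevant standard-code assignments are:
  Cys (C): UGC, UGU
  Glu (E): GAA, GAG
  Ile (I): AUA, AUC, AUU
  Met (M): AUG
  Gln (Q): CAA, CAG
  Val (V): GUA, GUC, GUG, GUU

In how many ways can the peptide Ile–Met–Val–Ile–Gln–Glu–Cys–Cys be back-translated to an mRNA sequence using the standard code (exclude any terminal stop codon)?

Ile: 3 codons.
Met: 1 codon.
Val: 4 codons.
Ile: 3 codons.
Gln: 2 codons.
Glu: 2 codons.
Cys: 2 codons.
Cys: 2 codons.
3 × 1 × 4 × 3 × 2 × 2 × 2 × 2 = 576.

576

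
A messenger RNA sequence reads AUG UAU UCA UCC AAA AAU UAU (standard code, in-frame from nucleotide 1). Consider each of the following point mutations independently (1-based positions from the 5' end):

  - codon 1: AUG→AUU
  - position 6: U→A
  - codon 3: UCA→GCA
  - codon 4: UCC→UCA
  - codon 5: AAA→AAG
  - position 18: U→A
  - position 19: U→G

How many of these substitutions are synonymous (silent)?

Codon 1: AUG (Met) → AUU (Ile) — missense.
Codon 2: UAU (Tyr) → UAA (Stop) — nonsense.
Codon 3: UCA (Ser) → GCA (Ala) — missense.
Codon 4: UCC (Ser) → UCA (Ser) — synonymous.
Codon 5: AAA (Lys) → AAG (Lys) — synonymous.
Codon 6: AAU (Asn) → AAA (Lys) — missense.
Codon 7: UAU (Tyr) → GAU (Asp) — missense.
Synonymous: 2 of 7.

2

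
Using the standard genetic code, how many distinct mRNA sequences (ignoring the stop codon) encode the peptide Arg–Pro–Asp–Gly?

192

Arg: 6 codons.
Pro: 4 codons.
Asp: 2 codons.
Gly: 4 codons.
6 × 4 × 2 × 4 = 192.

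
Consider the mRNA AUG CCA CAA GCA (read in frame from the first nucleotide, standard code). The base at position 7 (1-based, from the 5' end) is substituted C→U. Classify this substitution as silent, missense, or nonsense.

Position 7 falls in codon 3: CAA → Gln.
After the substitution the codon is UAA → Stop.
The new codon is a stop codon, so this is a nonsense mutation.

nonsense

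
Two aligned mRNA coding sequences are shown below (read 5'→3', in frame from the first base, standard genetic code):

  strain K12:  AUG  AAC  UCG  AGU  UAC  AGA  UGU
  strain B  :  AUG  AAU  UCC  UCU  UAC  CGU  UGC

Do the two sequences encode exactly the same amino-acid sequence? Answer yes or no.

Codon 1: AUG Met / AUG Met — identical.
Codon 2: AAC Asn / AAU Asn — synonymous.
Codon 3: UCG Ser / UCC Ser — synonymous.
Codon 4: AGU Ser / UCU Ser — synonymous.
Codon 5: UAC Tyr / UAC Tyr — identical.
Codon 6: AGA Arg / CGU Arg — synonymous.
Codon 7: UGU Cys / UGC Cys — synonymous.
Nonsynonymous differences: 0 → same protein.

yes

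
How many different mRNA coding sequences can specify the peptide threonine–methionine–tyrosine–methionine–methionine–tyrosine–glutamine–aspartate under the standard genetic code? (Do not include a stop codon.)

Thr: 4 codons.
Met: 1 codon.
Tyr: 2 codons.
Met: 1 codon.
Met: 1 codon.
Tyr: 2 codons.
Gln: 2 codons.
Asp: 2 codons.
4 × 1 × 2 × 1 × 1 × 2 × 2 × 2 = 64.

64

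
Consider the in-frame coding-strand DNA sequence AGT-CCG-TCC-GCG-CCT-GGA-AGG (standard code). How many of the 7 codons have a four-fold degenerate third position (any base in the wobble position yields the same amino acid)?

5

Codon 1 AGT (Ser): third position 2-fold.
Codon 2 CCG (Pro): third position 4-fold.
Codon 3 TCC (Ser): third position 4-fold.
Codon 4 GCG (Ala): third position 4-fold.
Codon 5 CCT (Pro): third position 4-fold.
Codon 6 GGA (Gly): third position 4-fold.
Codon 7 AGG (Arg): third position 2-fold.
Four-fold degenerate third positions: 5.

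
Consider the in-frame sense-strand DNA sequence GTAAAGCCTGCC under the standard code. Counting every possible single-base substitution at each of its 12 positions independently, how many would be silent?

10

Codon 1 (GTA, Val): 3 synonymous substitutions.
Codon 2 (AAG, Lys): 1 synonymous substitution.
Codon 3 (CCT, Pro): 3 synonymous substitutions.
Codon 4 (GCC, Ala): 3 synonymous substitutions.
Total: 3 + 1 + 3 + 3 = 10.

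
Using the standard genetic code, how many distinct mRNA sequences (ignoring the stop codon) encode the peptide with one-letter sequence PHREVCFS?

9216

Pro: 4 codons.
His: 2 codons.
Arg: 6 codons.
Glu: 2 codons.
Val: 4 codons.
Cys: 2 codons.
Phe: 2 codons.
Ser: 6 codons.
4 × 2 × 6 × 2 × 4 × 2 × 2 × 6 = 9216.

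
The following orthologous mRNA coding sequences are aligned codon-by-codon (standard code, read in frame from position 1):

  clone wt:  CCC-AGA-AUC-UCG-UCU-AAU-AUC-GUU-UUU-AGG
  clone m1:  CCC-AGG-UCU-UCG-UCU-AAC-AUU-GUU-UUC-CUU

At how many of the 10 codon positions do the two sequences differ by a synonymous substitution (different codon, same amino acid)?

Codon 1: CCC Pro / CCC Pro — identical.
Codon 2: AGA Arg / AGG Arg — synonymous.
Codon 3: AUC Ile / UCU Ser — nonsynonymous.
Codon 4: UCG Ser / UCG Ser — identical.
Codon 5: UCU Ser / UCU Ser — identical.
Codon 6: AAU Asn / AAC Asn — synonymous.
Codon 7: AUC Ile / AUU Ile — synonymous.
Codon 8: GUU Val / GUU Val — identical.
Codon 9: UUU Phe / UUC Phe — synonymous.
Codon 10: AGG Arg / CUU Leu — nonsynonymous.
Synonymous differences: 4.

4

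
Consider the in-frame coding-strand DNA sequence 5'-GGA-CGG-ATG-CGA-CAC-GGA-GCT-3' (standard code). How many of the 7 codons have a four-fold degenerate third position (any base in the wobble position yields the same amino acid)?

Codon 1 GGA (Gly): third position 4-fold.
Codon 2 CGG (Arg): third position 4-fold.
Codon 3 ATG (Met): third position 1-fold.
Codon 4 CGA (Arg): third position 4-fold.
Codon 5 CAC (His): third position 2-fold.
Codon 6 GGA (Gly): third position 4-fold.
Codon 7 GCT (Ala): third position 4-fold.
Four-fold degenerate third positions: 5.

5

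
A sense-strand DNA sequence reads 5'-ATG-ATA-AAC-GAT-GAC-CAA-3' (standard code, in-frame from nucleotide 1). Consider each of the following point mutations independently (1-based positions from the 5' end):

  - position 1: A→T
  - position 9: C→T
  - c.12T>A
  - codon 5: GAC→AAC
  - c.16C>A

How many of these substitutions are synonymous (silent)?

Codon 1: ATG (Met) → TTG (Leu) — missense.
Codon 3: AAC (Asn) → AAT (Asn) — synonymous.
Codon 4: GAT (Asp) → GAA (Glu) — missense.
Codon 5: GAC (Asp) → AAC (Asn) — missense.
Codon 6: CAA (Gln) → AAA (Lys) — missense.
Synonymous: 1 of 5.

1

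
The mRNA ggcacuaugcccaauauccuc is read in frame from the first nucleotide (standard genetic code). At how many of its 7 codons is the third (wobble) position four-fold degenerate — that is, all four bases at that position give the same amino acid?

4

Codon 1 GGC (Gly): third position 4-fold.
Codon 2 ACU (Thr): third position 4-fold.
Codon 3 AUG (Met): third position 1-fold.
Codon 4 CCC (Pro): third position 4-fold.
Codon 5 AAU (Asn): third position 2-fold.
Codon 6 AUC (Ile): third position 3-fold.
Codon 7 CUC (Leu): third position 4-fold.
Four-fold degenerate third positions: 4.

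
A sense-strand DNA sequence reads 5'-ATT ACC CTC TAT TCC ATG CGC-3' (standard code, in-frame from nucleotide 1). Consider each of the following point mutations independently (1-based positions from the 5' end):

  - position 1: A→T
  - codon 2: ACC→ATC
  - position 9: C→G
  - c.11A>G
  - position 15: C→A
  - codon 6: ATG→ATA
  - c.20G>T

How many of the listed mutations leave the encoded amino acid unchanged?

Codon 1: ATT (Ile) → TTT (Phe) — missense.
Codon 2: ACC (Thr) → ATC (Ile) — missense.
Codon 3: CTC (Leu) → CTG (Leu) — synonymous.
Codon 4: TAT (Tyr) → TGT (Cys) — missense.
Codon 5: TCC (Ser) → TCA (Ser) — synonymous.
Codon 6: ATG (Met) → ATA (Ile) — missense.
Codon 7: CGC (Arg) → CTC (Leu) — missense.
Synonymous: 2 of 7.

2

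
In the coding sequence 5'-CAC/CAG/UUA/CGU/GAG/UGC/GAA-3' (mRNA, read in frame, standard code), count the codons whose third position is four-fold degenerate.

1

Codon 1 CAC (His): third position 2-fold.
Codon 2 CAG (Gln): third position 2-fold.
Codon 3 UUA (Leu): third position 2-fold.
Codon 4 CGU (Arg): third position 4-fold.
Codon 5 GAG (Glu): third position 2-fold.
Codon 6 UGC (Cys): third position 2-fold.
Codon 7 GAA (Glu): third position 2-fold.
Four-fold degenerate third positions: 1.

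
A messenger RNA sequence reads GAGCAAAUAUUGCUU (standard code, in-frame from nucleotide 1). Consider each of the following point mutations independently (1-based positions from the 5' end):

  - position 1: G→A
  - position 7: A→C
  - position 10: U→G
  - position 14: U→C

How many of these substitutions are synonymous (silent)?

Codon 1: GAG (Glu) → AAG (Lys) — missense.
Codon 3: AUA (Ile) → CUA (Leu) — missense.
Codon 4: UUG (Leu) → GUG (Val) — missense.
Codon 5: CUU (Leu) → CCU (Pro) — missense.
Synonymous: 0 of 4.

0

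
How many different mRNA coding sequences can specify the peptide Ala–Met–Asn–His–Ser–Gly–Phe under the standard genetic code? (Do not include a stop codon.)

Ala: 4 codons.
Met: 1 codon.
Asn: 2 codons.
His: 2 codons.
Ser: 6 codons.
Gly: 4 codons.
Phe: 2 codons.
4 × 1 × 2 × 2 × 6 × 4 × 2 = 768.

768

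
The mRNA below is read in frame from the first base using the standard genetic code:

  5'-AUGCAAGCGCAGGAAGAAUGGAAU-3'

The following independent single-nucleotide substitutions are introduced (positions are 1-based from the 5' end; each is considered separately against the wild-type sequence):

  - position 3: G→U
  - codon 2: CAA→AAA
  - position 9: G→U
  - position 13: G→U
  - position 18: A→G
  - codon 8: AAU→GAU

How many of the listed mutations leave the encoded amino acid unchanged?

Codon 1: AUG (Met) → AUU (Ile) — missense.
Codon 2: CAA (Gln) → AAA (Lys) — missense.
Codon 3: GCG (Ala) → GCU (Ala) — synonymous.
Codon 5: GAA (Glu) → UAA (Stop) — nonsense.
Codon 6: GAA (Glu) → GAG (Glu) — synonymous.
Codon 8: AAU (Asn) → GAU (Asp) — missense.
Synonymous: 2 of 6.

2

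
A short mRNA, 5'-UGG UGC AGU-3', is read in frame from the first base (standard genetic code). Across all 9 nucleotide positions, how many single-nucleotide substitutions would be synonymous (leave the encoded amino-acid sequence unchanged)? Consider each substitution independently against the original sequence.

Codon 1 (UGG, Trp): 0 synonymous substitutions.
Codon 2 (UGC, Cys): 1 synonymous substitution.
Codon 3 (AGU, Ser): 1 synonymous substitution.
Total: 0 + 1 + 1 = 2.

2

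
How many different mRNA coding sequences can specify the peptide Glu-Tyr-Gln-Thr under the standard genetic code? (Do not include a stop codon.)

32

Glu: 2 codons.
Tyr: 2 codons.
Gln: 2 codons.
Thr: 4 codons.
2 × 2 × 2 × 4 = 32.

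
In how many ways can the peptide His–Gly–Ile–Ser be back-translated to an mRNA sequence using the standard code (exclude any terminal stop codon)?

His: 2 codons.
Gly: 4 codons.
Ile: 3 codons.
Ser: 6 codons.
2 × 4 × 3 × 6 = 144.

144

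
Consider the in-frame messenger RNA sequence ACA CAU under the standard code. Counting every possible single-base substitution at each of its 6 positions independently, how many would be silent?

4

Codon 1 (ACA, Thr): 3 synonymous substitutions.
Codon 2 (CAU, His): 1 synonymous substitution.
Total: 3 + 1 = 4.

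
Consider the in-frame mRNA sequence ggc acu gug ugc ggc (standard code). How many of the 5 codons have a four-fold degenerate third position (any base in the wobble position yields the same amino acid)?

Codon 1 GGC (Gly): third position 4-fold.
Codon 2 ACU (Thr): third position 4-fold.
Codon 3 GUG (Val): third position 4-fold.
Codon 4 UGC (Cys): third position 2-fold.
Codon 5 GGC (Gly): third position 4-fold.
Four-fold degenerate third positions: 4.

4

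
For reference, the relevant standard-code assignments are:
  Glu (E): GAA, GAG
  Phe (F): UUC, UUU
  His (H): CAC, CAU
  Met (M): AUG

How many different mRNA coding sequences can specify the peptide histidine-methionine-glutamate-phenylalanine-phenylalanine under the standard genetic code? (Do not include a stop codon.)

16

His: 2 codons.
Met: 1 codon.
Glu: 2 codons.
Phe: 2 codons.
Phe: 2 codons.
2 × 1 × 2 × 2 × 2 = 16.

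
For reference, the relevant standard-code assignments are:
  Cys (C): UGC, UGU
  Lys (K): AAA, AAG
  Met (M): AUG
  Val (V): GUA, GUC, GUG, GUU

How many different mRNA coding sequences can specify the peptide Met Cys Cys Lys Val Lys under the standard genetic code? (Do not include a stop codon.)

Met: 1 codon.
Cys: 2 codons.
Cys: 2 codons.
Lys: 2 codons.
Val: 4 codons.
Lys: 2 codons.
1 × 2 × 2 × 2 × 4 × 2 = 64.

64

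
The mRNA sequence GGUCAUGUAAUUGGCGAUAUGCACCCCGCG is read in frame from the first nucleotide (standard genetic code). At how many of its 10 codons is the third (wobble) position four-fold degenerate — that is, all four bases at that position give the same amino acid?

Codon 1 GGU (Gly): third position 4-fold.
Codon 2 CAU (His): third position 2-fold.
Codon 3 GUA (Val): third position 4-fold.
Codon 4 AUU (Ile): third position 3-fold.
Codon 5 GGC (Gly): third position 4-fold.
Codon 6 GAU (Asp): third position 2-fold.
Codon 7 AUG (Met): third position 1-fold.
Codon 8 CAC (His): third position 2-fold.
Codon 9 CCC (Pro): third position 4-fold.
Codon 10 GCG (Ala): third position 4-fold.
Four-fold degenerate third positions: 5.

5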